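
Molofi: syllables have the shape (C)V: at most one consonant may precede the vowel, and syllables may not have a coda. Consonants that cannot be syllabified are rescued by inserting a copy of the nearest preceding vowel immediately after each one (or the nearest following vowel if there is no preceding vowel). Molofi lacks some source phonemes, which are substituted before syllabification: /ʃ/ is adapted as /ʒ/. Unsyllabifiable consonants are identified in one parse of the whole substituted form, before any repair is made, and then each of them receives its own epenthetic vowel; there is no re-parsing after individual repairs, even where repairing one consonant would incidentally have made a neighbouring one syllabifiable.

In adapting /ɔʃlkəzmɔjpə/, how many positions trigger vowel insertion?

After substitution the input is /ɔʒlkəzmɔjpə/.
The unsyllabifiable consonants are /ʒ/, /l/, /z/, /j/; each receives one epenthetic vowel.

4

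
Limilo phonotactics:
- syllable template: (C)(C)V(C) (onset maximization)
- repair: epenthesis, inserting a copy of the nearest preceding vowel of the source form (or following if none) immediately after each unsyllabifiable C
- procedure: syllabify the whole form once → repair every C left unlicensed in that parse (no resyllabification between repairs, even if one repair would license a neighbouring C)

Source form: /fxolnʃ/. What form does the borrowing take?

Under (C)(C)V(C), the unsyllabifiable consonants are /n/, /ʃ/ (at most one coda consonant is licensed; onsets may contain at most 2 consonants).
Each unlicensed consonant becomes the onset of a new syllable: /n/ → /no/, /ʃ/ → /ʃo/.

fxolnoʃo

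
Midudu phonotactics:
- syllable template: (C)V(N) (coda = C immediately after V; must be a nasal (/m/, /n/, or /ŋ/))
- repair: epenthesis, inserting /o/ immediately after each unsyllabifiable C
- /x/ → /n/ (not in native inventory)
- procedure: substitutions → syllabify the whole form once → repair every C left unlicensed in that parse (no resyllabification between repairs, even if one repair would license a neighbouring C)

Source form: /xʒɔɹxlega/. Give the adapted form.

noʒɔɹonolega

Substitution: /x/ → /n/, giving /nʒɔɹnlega/.
Under (C)V(N), the unsyllabifiable consonants are /n/, /ɹ/, /n/ (only a nasal (/m/, /n/, or /ŋ/) is licensed in coda position; onsets are limited to one consonant).
Inserting the epenthetic vowel yields /n/ → /no/, /ɹ/ → /ɹo/, /n/ → /no/.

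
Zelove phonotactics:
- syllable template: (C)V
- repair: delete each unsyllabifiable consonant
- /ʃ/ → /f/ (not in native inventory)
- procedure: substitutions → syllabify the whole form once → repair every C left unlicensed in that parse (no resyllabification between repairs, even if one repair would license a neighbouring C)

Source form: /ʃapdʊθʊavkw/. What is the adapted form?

fadʊθʊa

Substitution: /ʃ/ → /f/, giving /fapdʊθʊavkw/.
Under (C)V, the unsyllabifiable consonants are /p/, /v/, /k/, /w/ (no codas are permitted; onsets are limited to one consonant).
Each unlicensed consonant is deleted: /p/, /v/, /k/, /w/.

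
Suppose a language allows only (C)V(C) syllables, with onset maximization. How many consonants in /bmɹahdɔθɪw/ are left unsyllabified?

2

The consonants /b/, /m/ cannot be parsed into a legal (C)V(C) syllable (at most one coda consonant is licensed; onsets are limited to one consonant).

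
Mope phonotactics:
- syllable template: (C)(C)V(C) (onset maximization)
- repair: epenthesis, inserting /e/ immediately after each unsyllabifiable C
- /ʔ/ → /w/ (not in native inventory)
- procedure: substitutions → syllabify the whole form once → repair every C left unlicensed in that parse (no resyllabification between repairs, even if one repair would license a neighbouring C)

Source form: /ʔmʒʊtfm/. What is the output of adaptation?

Substitution: /ʔ/ → /w/, giving /wmʒʊtfm/.
Under (C)(C)V(C), the unsyllabifiable consonants are /w/, /f/, /m/ (at most one coda consonant is licensed; onsets may contain at most 2 consonants).
Epenthesis after each stranded consonant: /w/ → /we/, /f/ → /fe/, /m/ → /me/.

wemʒʊtfeme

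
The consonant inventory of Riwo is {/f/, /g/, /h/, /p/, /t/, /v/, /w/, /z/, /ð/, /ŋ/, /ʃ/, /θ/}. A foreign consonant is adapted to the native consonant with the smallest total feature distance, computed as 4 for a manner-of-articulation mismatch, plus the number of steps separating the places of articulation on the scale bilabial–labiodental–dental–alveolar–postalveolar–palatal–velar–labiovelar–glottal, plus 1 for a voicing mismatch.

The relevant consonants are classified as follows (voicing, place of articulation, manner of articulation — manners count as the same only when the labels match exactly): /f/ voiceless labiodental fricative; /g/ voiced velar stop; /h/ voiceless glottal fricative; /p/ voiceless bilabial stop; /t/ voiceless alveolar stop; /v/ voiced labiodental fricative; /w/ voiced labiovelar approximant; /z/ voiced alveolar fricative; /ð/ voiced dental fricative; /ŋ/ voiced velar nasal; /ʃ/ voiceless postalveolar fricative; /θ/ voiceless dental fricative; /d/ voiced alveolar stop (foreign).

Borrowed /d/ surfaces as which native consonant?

/t/ is closest: same manner (stop), place distance 0 (alveolar→alveolar), voicing differs (+1); total 1. Next closest is /g/ at distance 3.

t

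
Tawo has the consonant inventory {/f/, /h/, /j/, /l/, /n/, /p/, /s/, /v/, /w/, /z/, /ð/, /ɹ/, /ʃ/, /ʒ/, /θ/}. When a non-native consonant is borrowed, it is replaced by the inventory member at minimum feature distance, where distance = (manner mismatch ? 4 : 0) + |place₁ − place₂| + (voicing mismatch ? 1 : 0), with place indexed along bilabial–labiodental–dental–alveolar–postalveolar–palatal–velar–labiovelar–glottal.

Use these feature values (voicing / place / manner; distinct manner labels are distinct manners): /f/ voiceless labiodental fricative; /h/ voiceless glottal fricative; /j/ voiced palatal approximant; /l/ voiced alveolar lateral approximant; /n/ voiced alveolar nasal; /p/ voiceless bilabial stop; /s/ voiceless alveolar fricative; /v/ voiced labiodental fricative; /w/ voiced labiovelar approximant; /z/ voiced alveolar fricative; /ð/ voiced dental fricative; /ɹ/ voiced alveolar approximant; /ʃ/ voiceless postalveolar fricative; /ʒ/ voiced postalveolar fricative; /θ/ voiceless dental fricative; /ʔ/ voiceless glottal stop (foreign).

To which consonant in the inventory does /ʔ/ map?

h

/h/ is closest: manner differs (stop→fricative, +4), place distance 0 (glottal→glottal), same voicing; total 4. Next closest is /w/ at distance 6.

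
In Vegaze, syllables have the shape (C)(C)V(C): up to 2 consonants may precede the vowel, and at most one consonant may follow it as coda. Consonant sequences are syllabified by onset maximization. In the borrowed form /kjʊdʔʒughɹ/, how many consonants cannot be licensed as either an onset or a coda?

2

Under (C)(C)V(C), the unsyllabifiable consonants are /h/, /ɹ/ (at most one coda consonant is licensed; onsets may contain at most 2 consonants).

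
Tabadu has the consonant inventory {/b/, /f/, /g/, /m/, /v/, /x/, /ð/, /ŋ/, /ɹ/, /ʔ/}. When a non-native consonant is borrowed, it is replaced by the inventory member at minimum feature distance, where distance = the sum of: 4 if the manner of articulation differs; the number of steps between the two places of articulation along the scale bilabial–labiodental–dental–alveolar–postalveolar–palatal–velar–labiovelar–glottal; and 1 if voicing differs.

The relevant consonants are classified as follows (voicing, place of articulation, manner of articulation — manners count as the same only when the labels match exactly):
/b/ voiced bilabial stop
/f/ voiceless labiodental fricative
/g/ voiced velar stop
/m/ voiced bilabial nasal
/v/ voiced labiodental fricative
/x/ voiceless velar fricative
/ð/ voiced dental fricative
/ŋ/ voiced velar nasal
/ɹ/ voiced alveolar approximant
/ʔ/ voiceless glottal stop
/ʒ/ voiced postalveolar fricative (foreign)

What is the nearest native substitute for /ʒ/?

/ð/ is closest: same manner (fricative), place distance 2 (postalveolar→dental), same voicing; total 2. Next closest is /v/ at distance 3.

ð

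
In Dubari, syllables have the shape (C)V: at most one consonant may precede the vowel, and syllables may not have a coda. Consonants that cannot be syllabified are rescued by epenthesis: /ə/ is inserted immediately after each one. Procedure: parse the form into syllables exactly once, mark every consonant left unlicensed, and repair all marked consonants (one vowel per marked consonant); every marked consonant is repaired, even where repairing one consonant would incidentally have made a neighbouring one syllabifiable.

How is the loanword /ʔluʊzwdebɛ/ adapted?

ʔəluʊzəwədebɛ

Under (C)V, the unsyllabifiable consonants are /ʔ/, /z/, /w/ (no codas are permitted; onsets are limited to one consonant).
Epenthesis after each stranded consonant: /ʔ/ → /ʔə/, /z/ → /zə/, /w/ → /wə/.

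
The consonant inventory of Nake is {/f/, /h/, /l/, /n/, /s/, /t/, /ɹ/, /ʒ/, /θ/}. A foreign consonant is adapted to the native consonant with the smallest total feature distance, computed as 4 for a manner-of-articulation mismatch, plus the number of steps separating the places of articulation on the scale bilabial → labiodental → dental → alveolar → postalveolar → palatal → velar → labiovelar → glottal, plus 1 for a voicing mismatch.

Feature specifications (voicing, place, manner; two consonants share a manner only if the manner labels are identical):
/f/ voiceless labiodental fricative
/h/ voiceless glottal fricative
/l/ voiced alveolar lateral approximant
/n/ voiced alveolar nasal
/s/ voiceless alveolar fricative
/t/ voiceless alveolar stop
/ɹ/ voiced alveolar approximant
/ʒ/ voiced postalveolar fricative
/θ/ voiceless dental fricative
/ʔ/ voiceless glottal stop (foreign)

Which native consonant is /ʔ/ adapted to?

/h/ is closest: manner differs (stop→fricative, +4), place distance 0 (glottal→glottal), same voicing; total 4. Next closest is /t/ at distance 5.

h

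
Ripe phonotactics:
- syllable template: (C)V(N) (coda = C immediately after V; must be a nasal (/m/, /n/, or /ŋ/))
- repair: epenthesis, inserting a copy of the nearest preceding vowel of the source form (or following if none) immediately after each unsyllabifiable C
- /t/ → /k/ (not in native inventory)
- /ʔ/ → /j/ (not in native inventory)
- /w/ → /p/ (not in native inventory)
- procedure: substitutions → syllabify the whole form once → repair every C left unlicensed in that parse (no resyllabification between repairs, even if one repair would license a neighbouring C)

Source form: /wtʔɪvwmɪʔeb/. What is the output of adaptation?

pɪkɪjɪvɪpɪmɪjebe

Substitution: /w/ → /p/, /t/ → /k/, /ʔ/ → /j/, giving /pkjɪvpmɪjeb/.
Under (C)V(N), the unsyllabifiable consonants are /p/, /k/, /v/, /p/, /b/ (only a nasal (/m/, /n/, or /ŋ/) is licensed in coda position; onsets are limited to one consonant).
Inserting the epenthetic vowel yields /p/ → /pɪ/, /k/ → /kɪ/, /v/ → /vɪ/, /p/ → /pɪ/, /b/ → /be/.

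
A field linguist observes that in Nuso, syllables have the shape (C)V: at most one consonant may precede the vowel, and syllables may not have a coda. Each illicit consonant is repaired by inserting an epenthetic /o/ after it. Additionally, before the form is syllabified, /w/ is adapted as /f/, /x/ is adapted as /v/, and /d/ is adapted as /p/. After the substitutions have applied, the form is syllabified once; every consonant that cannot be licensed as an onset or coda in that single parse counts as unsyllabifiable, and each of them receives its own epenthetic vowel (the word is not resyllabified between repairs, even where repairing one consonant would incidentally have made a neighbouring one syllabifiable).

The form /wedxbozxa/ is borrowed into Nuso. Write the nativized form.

fepovobozova

Substitution: /w/ → /f/, /d/ → /p/, /x/ → /v/, giving /fepvbozva/.
Under (C)V, the unsyllabifiable consonants are /p/, /v/, /z/ (no codas are permitted; onsets are limited to one consonant).
Epenthesis after each stranded consonant: /p/ → /po/, /v/ → /vo/, /z/ → /zo/.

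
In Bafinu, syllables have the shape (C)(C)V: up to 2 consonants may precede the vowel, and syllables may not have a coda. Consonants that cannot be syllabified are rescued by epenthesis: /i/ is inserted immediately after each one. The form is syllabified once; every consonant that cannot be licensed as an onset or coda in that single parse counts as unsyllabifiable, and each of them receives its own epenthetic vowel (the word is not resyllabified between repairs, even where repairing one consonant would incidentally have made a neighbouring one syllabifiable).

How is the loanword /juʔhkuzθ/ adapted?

Syllabifying with onset maximization leaves /ʔ/, /z/, /θ/ stranded (no codas are permitted; onsets may contain at most 2 consonants).
Each unlicensed consonant becomes the onset of a new syllable: /ʔ/ → /ʔi/, /z/ → /zi/, /θ/ → /θi/.

juʔihkuziθi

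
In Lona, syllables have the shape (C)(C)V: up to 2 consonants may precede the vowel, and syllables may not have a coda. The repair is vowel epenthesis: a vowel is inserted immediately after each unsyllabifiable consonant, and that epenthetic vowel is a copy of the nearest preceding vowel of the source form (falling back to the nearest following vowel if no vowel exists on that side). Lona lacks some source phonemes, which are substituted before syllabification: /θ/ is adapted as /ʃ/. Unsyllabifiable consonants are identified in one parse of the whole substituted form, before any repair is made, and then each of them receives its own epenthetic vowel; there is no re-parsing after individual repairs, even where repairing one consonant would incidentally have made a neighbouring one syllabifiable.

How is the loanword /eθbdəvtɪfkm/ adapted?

Substitution: /θ/ → /ʃ/, giving /eʃbdəvtɪfkm/.
The consonants /ʃ/, /f/, /k/, /m/ cannot be parsed into a legal (C)(C)V syllable (no codas are permitted; onsets may contain at most 2 consonants).
Inserting the epenthetic vowel yields /ʃ/ → /ʃe/, /f/ → /fɪ/, /k/ → /kɪ/, /m/ → /mɪ/.

eʃebdəvtɪfɪkɪmɪ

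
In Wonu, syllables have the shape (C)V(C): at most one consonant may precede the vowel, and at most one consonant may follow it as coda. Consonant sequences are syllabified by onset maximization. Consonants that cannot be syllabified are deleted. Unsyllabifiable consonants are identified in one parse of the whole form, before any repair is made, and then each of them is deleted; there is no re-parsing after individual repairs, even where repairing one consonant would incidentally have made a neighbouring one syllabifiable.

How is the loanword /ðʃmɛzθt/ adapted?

Syllabifying with onset maximization leaves /ð/, /ʃ/, /θ/, /t/ stranded (at most one coda consonant is licensed; onsets are limited to one consonant).
Deleting the stranded consonants removes /ð/, /ʃ/, /θ/, /t/.

mɛz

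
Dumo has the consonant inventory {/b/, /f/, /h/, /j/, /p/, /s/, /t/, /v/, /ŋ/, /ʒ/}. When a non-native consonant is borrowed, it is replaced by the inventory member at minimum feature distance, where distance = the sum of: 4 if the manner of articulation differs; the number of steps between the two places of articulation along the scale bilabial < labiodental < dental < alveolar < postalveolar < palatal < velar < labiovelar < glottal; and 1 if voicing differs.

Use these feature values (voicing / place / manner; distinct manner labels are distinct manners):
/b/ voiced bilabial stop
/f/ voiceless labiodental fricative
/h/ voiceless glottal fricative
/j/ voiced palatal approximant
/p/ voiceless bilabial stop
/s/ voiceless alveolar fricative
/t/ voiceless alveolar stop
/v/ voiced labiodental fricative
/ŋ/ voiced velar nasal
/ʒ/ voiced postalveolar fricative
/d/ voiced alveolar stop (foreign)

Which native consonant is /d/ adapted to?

/t/ is closest: same manner (stop), place distance 0 (alveolar→alveolar), voicing differs (+1); total 1. Next closest is /b/ at distance 3.

t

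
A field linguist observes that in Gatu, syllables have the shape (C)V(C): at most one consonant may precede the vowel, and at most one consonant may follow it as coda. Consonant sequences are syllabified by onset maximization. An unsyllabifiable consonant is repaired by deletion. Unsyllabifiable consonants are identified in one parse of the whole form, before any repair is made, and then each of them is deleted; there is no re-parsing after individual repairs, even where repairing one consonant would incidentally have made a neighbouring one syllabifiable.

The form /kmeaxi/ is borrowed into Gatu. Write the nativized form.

meaxi

Syllabifying with onset maximization leaves /k/ stranded (at most one coda consonant is licensed; onsets are limited to one consonant).
Deletion applies to /k/.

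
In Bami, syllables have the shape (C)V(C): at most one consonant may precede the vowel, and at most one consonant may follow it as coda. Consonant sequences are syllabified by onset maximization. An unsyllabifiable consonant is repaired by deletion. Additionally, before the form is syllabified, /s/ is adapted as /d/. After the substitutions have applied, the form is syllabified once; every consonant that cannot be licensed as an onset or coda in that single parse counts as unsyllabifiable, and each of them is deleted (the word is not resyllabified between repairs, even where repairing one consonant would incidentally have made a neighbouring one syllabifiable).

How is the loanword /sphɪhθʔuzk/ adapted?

Substitution: /s/ → /d/, giving /dphɪhθʔuzk/.
Syllabifying with onset maximization leaves /d/, /p/, /θ/, /k/ stranded (at most one coda consonant is licensed; onsets are limited to one consonant).
Deletion applies to /d/, /p/, /θ/, /k/.

hɪhʔuz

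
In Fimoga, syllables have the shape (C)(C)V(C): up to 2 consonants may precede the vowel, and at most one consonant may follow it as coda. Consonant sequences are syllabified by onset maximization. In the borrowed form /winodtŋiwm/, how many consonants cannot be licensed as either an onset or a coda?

1

Syllabifying with onset maximization leaves /m/ stranded (at most one coda consonant is licensed; onsets may contain at most 2 consonants).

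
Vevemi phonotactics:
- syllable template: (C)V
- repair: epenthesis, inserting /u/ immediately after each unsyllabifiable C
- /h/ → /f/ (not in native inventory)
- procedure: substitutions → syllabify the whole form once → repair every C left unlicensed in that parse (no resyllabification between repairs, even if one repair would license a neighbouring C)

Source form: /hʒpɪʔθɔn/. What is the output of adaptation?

fuʒupɪʔuθɔnu

Substitution: /h/ → /f/, giving /fʒpɪʔθɔn/.
Syllabifying with onset maximization leaves /f/, /ʒ/, /ʔ/, /n/ stranded (no codas are permitted; onsets are limited to one consonant).
Inserting the epenthetic vowel yields /f/ → /fu/, /ʒ/ → /ʒu/, /ʔ/ → /ʔu/, /n/ → /nu/.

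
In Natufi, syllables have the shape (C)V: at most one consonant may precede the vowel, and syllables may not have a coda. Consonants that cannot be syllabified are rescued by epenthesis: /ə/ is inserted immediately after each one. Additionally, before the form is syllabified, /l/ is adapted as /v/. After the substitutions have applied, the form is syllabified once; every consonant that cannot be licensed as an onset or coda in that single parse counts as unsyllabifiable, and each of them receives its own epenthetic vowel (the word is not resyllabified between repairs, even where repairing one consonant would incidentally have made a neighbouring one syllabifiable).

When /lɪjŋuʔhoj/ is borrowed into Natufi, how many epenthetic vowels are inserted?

After substitution the input is /vɪjŋuʔhoj/.
The unsyllabifiable consonants are /j/, /ʔ/, /j/; each receives one epenthetic vowel.

3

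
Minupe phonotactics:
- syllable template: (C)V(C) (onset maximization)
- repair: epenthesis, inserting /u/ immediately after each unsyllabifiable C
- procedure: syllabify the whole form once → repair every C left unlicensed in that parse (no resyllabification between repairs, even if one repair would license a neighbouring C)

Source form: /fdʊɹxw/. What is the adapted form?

The consonants /f/, /x/, /w/ cannot be parsed into a legal (C)V(C) syllable (at most one coda consonant is licensed; onsets are limited to one consonant).
Epenthesis after each stranded consonant: /f/ → /fu/, /x/ → /xu/, /w/ → /wu/.

fudʊɹxuwu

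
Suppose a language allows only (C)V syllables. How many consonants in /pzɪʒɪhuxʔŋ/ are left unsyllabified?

4

The consonants /p/, /x/, /ʔ/, /ŋ/ cannot be parsed into a legal (C)V syllable (no codas are permitted; onsets are limited to one consonant).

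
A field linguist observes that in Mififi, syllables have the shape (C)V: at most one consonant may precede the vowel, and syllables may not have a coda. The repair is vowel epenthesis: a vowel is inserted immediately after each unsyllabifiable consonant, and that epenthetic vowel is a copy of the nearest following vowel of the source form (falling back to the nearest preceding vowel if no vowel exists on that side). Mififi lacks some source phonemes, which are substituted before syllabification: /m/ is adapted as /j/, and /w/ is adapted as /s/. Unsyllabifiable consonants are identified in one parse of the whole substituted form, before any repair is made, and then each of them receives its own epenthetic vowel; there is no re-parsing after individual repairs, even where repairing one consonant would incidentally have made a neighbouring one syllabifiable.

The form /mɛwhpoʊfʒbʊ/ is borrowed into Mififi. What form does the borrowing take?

jɛsohopoʊfʊʒʊbʊ

Substitution: /m/ → /j/, /w/ → /s/, giving /jɛshpoʊfʒbʊ/.
Syllabifying with onset maximization leaves /s/, /h/, /f/, /ʒ/ stranded (no codas are permitted; onsets are limited to one consonant).
Inserting the epenthetic vowel yields /s/ → /so/, /h/ → /ho/, /f/ → /fʊ/, /ʒ/ → /ʒʊ/.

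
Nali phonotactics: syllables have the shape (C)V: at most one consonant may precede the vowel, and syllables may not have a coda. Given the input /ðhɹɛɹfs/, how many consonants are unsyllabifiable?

The consonants /ð/, /h/, /ɹ/, /f/, /s/ cannot be parsed into a legal (C)V syllable (no codas are permitted; onsets are limited to one consonant).

5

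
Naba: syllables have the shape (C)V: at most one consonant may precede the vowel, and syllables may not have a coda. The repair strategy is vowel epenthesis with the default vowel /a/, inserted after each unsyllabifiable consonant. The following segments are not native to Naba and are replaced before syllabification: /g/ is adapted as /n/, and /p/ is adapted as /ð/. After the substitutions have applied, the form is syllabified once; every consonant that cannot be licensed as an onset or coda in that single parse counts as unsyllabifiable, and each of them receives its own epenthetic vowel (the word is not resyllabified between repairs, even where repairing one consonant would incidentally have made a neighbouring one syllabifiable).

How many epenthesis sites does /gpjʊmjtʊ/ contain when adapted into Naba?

After substitution the input is /nðjʊmjtʊ/.
The unsyllabifiable consonants are /n/, /ð/, /m/, /j/; each receives one epenthetic vowel.

4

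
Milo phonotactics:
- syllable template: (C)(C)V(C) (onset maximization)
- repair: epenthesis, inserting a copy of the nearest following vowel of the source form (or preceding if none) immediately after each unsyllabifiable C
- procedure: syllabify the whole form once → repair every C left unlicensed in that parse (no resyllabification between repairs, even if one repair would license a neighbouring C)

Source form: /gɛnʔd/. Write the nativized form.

Syllabifying with onset maximization leaves /ʔ/, /d/ stranded (at most one coda consonant is licensed; onsets may contain at most 2 consonants).
Epenthesis after each stranded consonant: /ʔ/ → /ʔɛ/, /d/ → /dɛ/.

gɛnʔɛdɛ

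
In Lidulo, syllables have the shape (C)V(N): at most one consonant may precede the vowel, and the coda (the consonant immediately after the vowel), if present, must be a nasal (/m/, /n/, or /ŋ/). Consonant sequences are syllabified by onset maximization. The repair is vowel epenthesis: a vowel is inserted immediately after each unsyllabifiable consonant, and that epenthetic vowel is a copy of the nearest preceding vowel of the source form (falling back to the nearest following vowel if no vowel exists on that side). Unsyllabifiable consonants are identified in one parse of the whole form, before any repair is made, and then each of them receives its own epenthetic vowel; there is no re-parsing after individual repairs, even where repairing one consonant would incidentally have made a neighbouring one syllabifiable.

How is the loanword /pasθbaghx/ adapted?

pasaθabagahaxa

The consonants /s/, /θ/, /g/, /h/, /x/ cannot be parsed into a legal (C)V(N) syllable (only a nasal (/m/, /n/, or /ŋ/) is licensed in coda position; onsets are limited to one consonant).
Each unlicensed consonant becomes the onset of a new syllable: /s/ → /sa/, /θ/ → /θa/, /g/ → /ga/, /h/ → /ha/, /x/ → /xa/.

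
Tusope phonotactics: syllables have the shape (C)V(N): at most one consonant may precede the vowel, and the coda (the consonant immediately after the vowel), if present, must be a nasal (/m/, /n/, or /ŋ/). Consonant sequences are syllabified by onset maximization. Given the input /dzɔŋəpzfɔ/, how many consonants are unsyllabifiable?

Under (C)V(N), the unsyllabifiable consonants are /d/, /p/, /z/ (only a nasal (/m/, /n/, or /ŋ/) is licensed in coda position; onsets are limited to one consonant).

3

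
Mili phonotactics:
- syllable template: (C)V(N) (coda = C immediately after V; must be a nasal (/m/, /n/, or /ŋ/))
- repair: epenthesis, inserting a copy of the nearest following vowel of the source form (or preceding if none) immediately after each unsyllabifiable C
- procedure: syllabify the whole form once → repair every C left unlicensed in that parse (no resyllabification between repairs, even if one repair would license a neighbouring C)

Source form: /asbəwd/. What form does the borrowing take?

Syllabifying with onset maximization leaves /s/, /w/, /d/ stranded (only a nasal (/m/, /n/, or /ŋ/) is licensed in coda position; onsets are limited to one consonant).
Epenthesis after each stranded consonant: /s/ → /sə/, /w/ → /wə/, /d/ → /də/.

asəbəwədə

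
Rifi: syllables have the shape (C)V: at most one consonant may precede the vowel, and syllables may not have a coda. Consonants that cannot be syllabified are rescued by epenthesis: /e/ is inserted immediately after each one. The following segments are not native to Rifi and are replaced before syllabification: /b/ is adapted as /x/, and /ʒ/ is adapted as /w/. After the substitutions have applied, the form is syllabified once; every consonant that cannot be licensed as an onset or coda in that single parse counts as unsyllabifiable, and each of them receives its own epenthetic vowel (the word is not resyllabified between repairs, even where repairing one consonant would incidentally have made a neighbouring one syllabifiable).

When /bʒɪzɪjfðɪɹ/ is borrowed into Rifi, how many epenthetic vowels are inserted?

4

After substitution the input is /xwɪzɪjfðɪɹ/.
The unsyllabifiable consonants are /x/, /j/, /f/, /ɹ/; each receives one epenthetic vowel.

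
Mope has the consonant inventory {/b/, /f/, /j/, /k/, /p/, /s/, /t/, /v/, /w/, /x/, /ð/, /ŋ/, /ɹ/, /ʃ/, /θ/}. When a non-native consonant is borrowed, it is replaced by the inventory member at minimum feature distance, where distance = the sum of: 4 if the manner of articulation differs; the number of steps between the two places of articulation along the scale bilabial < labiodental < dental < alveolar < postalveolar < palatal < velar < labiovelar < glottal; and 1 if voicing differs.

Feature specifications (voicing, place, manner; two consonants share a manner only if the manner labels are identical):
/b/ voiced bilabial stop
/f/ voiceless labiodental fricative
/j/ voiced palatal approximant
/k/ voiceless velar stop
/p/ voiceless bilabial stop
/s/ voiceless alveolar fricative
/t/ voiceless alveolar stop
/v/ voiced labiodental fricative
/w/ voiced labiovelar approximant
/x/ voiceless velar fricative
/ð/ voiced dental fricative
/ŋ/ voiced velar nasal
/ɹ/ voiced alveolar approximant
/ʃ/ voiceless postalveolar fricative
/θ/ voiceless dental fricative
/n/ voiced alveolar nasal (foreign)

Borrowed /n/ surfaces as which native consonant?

/ŋ/ is closest: same manner (nasal), place distance 3 (alveolar→velar), same voicing; total 3. Next closest is /ɹ/ at distance 4.

ŋ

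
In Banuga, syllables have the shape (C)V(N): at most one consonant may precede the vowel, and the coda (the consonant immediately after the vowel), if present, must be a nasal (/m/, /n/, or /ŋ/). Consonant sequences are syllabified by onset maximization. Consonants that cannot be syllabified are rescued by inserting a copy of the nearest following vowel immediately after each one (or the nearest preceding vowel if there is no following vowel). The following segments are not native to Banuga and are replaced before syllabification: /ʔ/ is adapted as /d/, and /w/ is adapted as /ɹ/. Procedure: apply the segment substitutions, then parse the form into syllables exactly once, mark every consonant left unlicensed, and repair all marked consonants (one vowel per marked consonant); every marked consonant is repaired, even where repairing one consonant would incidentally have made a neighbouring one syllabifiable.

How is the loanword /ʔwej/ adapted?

deɹeje

Substitution: /ʔ/ → /d/, /w/ → /ɹ/, giving /dɹej/.
Under (C)V(N), the unsyllabifiable consonants are /d/, /j/ (only a nasal (/m/, /n/, or /ŋ/) is licensed in coda position; onsets are limited to one consonant).
Each unlicensed consonant becomes the onset of a new syllable: /d/ → /de/, /j/ → /je/.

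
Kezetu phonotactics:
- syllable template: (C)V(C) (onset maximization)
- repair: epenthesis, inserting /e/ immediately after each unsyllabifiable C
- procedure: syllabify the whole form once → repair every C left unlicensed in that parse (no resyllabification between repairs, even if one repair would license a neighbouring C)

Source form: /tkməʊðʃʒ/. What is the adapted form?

Syllabifying with onset maximization leaves /t/, /k/, /ʃ/, /ʒ/ stranded (at most one coda consonant is licensed; onsets are limited to one consonant).
Each unlicensed consonant becomes the onset of a new syllable: /t/ → /te/, /k/ → /ke/, /ʃ/ → /ʃe/, /ʒ/ → /ʒe/.

tekeməʊðʃeʒe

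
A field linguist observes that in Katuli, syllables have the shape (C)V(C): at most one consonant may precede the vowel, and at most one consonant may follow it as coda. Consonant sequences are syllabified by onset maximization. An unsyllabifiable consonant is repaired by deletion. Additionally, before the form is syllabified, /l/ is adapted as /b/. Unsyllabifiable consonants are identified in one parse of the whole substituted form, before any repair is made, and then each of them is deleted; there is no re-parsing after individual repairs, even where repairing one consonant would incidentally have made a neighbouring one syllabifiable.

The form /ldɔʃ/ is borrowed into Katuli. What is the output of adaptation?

Substitution: /l/ → /b/, giving /bdɔʃ/.
Syllabifying with onset maximization leaves /b/ stranded (at most one coda consonant is licensed; onsets are limited to one consonant).
Each unlicensed consonant is deleted: /b/.

dɔʃ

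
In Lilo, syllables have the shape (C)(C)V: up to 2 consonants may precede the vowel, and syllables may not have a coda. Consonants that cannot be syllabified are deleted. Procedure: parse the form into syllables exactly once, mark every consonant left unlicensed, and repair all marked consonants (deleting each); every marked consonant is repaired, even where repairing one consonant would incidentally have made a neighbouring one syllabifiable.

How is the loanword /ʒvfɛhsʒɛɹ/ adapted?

The consonants /ʒ/, /h/, /ɹ/ cannot be parsed into a legal (C)(C)V syllable (no codas are permitted; onsets may contain at most 2 consonants).
Deletion applies to /ʒ/, /h/, /ɹ/.

vfɛsʒɛ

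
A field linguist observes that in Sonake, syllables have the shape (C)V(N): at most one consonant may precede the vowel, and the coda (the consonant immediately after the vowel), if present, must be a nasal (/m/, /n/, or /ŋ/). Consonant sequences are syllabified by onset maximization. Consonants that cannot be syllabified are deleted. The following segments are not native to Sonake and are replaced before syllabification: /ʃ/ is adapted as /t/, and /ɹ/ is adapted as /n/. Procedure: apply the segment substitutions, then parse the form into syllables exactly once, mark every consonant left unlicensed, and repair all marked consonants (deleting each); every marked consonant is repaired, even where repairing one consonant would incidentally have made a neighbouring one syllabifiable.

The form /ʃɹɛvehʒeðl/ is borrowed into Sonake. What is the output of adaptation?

Substitution: /ʃ/ → /t/, /ɹ/ → /n/, giving /tnɛvehʒeðl/.
Under (C)V(N), the unsyllabifiable consonants are /t/, /h/, /ð/, /l/ (only a nasal (/m/, /n/, or /ŋ/) is licensed in coda position; onsets are limited to one consonant).
Deletion applies to /t/, /h/, /ð/, /l/.

nɛveʒe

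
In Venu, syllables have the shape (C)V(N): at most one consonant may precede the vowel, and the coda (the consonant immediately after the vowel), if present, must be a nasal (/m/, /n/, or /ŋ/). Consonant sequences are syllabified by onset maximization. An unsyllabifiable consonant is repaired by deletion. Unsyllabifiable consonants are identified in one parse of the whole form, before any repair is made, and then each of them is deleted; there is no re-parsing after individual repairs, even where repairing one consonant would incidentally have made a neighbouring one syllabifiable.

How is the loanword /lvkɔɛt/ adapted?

Under (C)V(N), the unsyllabifiable consonants are /l/, /v/, /t/ (only a nasal (/m/, /n/, or /ŋ/) is licensed in coda position; onsets are limited to one consonant).
Deleting the stranded consonants removes /l/, /v/, /t/.

kɔɛ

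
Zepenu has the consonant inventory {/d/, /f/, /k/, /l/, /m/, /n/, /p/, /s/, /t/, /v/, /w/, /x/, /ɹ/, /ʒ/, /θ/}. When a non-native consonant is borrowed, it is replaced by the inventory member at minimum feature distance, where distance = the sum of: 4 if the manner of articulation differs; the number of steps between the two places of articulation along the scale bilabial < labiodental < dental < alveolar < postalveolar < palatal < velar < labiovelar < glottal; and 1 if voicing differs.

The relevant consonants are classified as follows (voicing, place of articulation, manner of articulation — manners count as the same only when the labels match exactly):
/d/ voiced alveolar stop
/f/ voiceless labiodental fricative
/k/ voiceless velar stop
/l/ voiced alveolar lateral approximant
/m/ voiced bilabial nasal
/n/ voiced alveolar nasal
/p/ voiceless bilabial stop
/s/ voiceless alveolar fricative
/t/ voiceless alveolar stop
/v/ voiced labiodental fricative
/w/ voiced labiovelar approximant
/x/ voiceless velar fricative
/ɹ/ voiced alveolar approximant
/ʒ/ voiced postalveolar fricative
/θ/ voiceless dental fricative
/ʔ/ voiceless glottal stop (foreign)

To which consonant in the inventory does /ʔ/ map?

k

/k/ is closest: same manner (stop), place distance 2 (glottal→velar), same voicing; total 2. Next closest is /t/ at distance 5.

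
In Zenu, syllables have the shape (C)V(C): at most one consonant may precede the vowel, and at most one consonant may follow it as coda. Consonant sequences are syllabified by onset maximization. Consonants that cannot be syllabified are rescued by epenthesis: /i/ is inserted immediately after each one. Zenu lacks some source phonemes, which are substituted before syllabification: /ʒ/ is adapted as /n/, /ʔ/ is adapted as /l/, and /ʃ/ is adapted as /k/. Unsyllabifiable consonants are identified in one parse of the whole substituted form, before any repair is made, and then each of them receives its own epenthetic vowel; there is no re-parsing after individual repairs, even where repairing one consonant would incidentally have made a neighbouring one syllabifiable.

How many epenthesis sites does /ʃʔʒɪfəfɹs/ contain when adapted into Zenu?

4

After substitution the input is /klnɪfəfɹs/.
The unsyllabifiable consonants are /k/, /l/, /ɹ/, /s/; each receives one epenthetic vowel.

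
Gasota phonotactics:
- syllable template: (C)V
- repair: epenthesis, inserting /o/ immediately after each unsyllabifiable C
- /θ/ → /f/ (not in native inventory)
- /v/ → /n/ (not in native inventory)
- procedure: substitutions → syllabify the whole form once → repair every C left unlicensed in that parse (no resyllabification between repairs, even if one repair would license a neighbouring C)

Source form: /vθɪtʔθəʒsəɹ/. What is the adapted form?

nofɪtoʔofəʒosəɹo

Substitution: /v/ → /n/, /θ/ → /f/, giving /nfɪtʔfəʒsəɹ/.
The consonants /n/, /t/, /ʔ/, /ʒ/, /ɹ/ cannot be parsed into a legal (C)V syllable (no codas are permitted; onsets are limited to one consonant).
Epenthesis after each stranded consonant: /n/ → /no/, /t/ → /to/, /ʔ/ → /ʔo/, /ʒ/ → /ʒo/, /ɹ/ → /ɹo/.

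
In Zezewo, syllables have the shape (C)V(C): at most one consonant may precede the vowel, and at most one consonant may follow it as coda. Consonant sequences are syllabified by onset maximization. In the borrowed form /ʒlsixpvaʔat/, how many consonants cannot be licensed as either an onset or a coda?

3

The consonants /ʒ/, /l/, /p/ cannot be parsed into a legal (C)V(C) syllable (at most one coda consonant is licensed; onsets are limited to one consonant).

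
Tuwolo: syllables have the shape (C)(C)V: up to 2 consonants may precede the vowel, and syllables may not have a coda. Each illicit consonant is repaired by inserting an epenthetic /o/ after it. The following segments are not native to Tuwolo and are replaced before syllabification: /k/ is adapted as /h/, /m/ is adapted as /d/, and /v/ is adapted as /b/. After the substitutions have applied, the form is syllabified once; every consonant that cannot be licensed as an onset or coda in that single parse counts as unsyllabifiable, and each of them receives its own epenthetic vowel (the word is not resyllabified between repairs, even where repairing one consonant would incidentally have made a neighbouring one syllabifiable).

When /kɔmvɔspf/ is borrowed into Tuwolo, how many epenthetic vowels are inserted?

After substitution the input is /hɔdbɔspf/.
The unsyllabifiable consonants are /s/, /p/, /f/; each receives one epenthetic vowel.

3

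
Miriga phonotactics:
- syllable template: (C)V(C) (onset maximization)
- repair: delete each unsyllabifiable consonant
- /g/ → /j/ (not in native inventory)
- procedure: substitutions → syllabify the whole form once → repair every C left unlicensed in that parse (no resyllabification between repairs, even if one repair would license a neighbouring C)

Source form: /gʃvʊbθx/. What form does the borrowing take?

vʊb

Substitution: /g/ → /j/, giving /jʃvʊbθx/.
Syllabifying with onset maximization leaves /j/, /ʃ/, /θ/, /x/ stranded (at most one coda consonant is licensed; onsets are limited to one consonant).
Each unlicensed consonant is deleted: /j/, /ʃ/, /θ/, /x/.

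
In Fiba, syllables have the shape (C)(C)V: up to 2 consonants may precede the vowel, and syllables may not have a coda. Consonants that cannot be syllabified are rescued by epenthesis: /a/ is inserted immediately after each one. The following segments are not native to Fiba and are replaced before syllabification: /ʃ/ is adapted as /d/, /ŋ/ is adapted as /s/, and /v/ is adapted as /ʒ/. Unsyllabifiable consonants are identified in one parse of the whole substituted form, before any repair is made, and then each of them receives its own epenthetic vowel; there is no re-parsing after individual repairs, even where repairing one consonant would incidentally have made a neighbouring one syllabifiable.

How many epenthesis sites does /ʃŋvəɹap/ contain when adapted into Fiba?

2

After substitution the input is /dsʒəɹap/.
The unsyllabifiable consonants are /d/, /p/; each receives one epenthetic vowel.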